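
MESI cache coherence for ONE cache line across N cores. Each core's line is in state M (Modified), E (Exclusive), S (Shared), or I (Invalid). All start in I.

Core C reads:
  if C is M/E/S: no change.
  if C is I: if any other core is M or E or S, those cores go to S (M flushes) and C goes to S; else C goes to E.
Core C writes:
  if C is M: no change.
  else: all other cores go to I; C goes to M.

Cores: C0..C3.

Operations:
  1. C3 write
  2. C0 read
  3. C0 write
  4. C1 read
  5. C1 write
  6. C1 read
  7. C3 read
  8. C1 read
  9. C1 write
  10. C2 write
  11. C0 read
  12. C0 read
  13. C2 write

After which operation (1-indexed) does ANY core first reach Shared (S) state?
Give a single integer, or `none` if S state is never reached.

Op 1: C3 write [C3 write: invalidate none -> C3=M] -> [I,I,I,M]
Op 2: C0 read [C0 read from I: others=['C3=M'] -> C0=S, others downsized to S] -> [S,I,I,S]
  -> First S state at op 2; remaining ops need not be traced.

Answer: 2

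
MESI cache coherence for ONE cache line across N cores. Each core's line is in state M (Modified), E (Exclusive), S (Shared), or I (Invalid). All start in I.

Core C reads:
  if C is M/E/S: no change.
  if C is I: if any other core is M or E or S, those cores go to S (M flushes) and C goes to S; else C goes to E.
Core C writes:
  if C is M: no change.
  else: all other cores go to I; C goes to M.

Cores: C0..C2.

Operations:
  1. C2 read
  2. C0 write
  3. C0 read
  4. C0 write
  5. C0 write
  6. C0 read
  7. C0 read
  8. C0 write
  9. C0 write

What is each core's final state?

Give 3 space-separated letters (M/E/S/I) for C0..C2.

Op 1: C2 read [C2 read from I: no other sharers -> C2=E (exclusive)] -> [I,I,E]
Op 2: C0 write [C0 write: invalidate ['C2=E'] -> C0=M] -> [M,I,I]
Op 3: C0 read [C0 read: already in M, no change] -> [M,I,I]
Op 4: C0 write [C0 write: already M (modified), no change] -> [M,I,I]
Op 5: C0 write [C0 write: already M (modified), no change] -> [M,I,I]
Op 6: C0 read [C0 read: already in M, no change] -> [M,I,I]
Op 7: C0 read [C0 read: already in M, no change] -> [M,I,I]
Op 8: C0 write [C0 write: already M (modified), no change] -> [M,I,I]
Op 9: C0 write [C0 write: already M (modified), no change] -> [M,I,I]

Answer: M I I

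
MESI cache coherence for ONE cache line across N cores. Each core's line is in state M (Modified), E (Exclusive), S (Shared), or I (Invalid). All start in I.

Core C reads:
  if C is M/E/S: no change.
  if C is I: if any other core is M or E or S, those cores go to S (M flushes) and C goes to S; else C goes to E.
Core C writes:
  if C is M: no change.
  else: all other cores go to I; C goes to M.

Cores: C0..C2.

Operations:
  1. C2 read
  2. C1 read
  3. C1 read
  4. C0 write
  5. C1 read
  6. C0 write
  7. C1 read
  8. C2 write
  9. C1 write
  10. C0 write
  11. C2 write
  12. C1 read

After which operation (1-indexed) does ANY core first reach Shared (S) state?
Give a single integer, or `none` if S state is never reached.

Answer: 2

Derivation:
Op 1: C2 read [C2 read from I: no other sharers -> C2=E (exclusive)] -> [I,I,E]
Op 2: C1 read [C1 read from I: others=['C2=E'] -> C1=S, others downsized to S] -> [I,S,S]
  -> First S state at op 2; remaining ops need not be traced.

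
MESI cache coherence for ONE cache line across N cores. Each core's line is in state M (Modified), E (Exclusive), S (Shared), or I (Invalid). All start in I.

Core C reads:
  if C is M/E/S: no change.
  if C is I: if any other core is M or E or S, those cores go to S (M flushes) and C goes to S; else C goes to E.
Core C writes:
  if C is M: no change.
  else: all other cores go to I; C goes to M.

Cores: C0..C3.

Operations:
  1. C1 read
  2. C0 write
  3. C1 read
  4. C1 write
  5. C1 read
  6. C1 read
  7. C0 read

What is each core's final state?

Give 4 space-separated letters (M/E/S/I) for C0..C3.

Op 1: C1 read [C1 read from I: no other sharers -> C1=E (exclusive)] -> [I,E,I,I]
Op 2: C0 write [C0 write: invalidate ['C1=E'] -> C0=M] -> [M,I,I,I]
Op 3: C1 read [C1 read from I: others=['C0=M'] -> C1=S, others downsized to S] -> [S,S,I,I]
Op 4: C1 write [C1 write: invalidate ['C0=S'] -> C1=M] -> [I,M,I,I]
Op 5: C1 read [C1 read: already in M, no change] -> [I,M,I,I]
Op 6: C1 read [C1 read: already in M, no change] -> [I,M,I,I]
Op 7: C0 read [C0 read from I: others=['C1=M'] -> C0=S, others downsized to S] -> [S,S,I,I]

Answer: S S I I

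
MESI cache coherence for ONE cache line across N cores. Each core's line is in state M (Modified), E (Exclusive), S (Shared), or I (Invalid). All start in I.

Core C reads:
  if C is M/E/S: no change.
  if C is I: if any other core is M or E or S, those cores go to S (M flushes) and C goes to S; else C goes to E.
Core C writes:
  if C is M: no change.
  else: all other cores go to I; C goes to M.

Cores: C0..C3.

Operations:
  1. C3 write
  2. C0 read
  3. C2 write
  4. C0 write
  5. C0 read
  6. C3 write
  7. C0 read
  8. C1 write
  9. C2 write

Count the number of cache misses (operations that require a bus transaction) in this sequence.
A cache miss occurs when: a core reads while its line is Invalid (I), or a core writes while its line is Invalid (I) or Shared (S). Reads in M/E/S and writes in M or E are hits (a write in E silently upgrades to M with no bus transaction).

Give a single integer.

Answer: 8

Derivation:
Op 1: C3 write [C3 write: invalidate none -> C3=M] -> [I,I,I,M] [MISS #1: write from I]
Op 2: C0 read [C0 read from I: others=['C3=M'] -> C0=S, others downsized to S] -> [S,I,I,S] [MISS #2: read from I]
Op 3: C2 write [C2 write: invalidate ['C0=S', 'C3=S'] -> C2=M] -> [I,I,M,I] [MISS #3: write from I]
Op 4: C0 write [C0 write: invalidate ['C2=M'] -> C0=M] -> [M,I,I,I] [MISS #4: write from I]
Op 5: C0 read [C0 read: already in M, no change] -> [M,I,I,I] [hit: read from M]
Op 6: C3 write [C3 write: invalidate ['C0=M'] -> C3=M] -> [I,I,I,M] [MISS #5: write from I]
Op 7: C0 read [C0 read from I: others=['C3=M'] -> C0=S, others downsized to S] -> [S,I,I,S] [MISS #6: read from I]
Op 8: C1 write [C1 write: invalidate ['C0=S', 'C3=S'] -> C1=M] -> [I,M,I,I] [MISS #7: write from I]
Op 9: C2 write [C2 write: invalidate ['C1=M'] -> C2=M] -> [I,I,M,I] [MISS #8: write from I]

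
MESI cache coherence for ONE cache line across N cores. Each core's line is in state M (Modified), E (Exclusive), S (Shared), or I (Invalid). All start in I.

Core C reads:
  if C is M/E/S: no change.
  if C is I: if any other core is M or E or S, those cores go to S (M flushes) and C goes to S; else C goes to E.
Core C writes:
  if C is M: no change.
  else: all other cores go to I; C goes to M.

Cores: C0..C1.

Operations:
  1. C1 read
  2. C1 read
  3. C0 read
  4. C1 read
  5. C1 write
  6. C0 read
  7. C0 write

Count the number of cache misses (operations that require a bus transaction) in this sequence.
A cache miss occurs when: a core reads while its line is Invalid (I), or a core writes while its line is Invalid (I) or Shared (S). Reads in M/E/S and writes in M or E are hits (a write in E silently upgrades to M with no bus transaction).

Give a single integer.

Op 1: C1 read [C1 read from I: no other sharers -> C1=E (exclusive)] -> [I,E] [MISS #1: read from I]
Op 2: C1 read [C1 read: already in E, no change] -> [I,E] [hit: read from E]
Op 3: C0 read [C0 read from I: others=['C1=E'] -> C0=S, others downsized to S] -> [S,S] [MISS #2: read from I]
Op 4: C1 read [C1 read: already in S, no change] -> [S,S] [hit: read from S]
Op 5: C1 write [C1 write: invalidate ['C0=S'] -> C1=M] -> [I,M] [MISS #3: write from S]
Op 6: C0 read [C0 read from I: others=['C1=M'] -> C0=S, others downsized to S] -> [S,S] [MISS #4: read from I]
Op 7: C0 write [C0 write: invalidate ['C1=S'] -> C0=M] -> [M,I] [MISS #5: write from S]

Answer: 5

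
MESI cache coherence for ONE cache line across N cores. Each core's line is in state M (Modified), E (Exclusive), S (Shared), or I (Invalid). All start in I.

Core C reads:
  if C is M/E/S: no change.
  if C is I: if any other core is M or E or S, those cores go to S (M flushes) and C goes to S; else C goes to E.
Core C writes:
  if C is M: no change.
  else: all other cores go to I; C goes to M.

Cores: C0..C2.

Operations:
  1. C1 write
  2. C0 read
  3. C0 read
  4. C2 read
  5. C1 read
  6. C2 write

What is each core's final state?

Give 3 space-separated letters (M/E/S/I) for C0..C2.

Op 1: C1 write [C1 write: invalidate none -> C1=M] -> [I,M,I]
Op 2: C0 read [C0 read from I: others=['C1=M'] -> C0=S, others downsized to S] -> [S,S,I]
Op 3: C0 read [C0 read: already in S, no change] -> [S,S,I]
Op 4: C2 read [C2 read from I: others=['C0=S', 'C1=S'] -> C2=S, others downsized to S] -> [S,S,S]
Op 5: C1 read [C1 read: already in S, no change] -> [S,S,S]
Op 6: C2 write [C2 write: invalidate ['C0=S', 'C1=S'] -> C2=M] -> [I,I,M]

Answer: I I M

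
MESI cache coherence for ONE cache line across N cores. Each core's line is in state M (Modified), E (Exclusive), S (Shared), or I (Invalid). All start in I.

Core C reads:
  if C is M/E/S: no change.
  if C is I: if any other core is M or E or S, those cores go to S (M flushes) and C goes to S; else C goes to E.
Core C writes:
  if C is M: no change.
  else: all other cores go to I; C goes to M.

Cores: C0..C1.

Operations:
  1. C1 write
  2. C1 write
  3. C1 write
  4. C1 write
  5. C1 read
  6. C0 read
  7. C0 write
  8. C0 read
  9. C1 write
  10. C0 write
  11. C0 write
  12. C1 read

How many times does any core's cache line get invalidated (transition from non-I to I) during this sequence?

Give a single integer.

Answer: 3

Derivation:
Op 1: C1 write [C1 write: invalidate none -> C1=M] -> [I,M] (invalidations this op: 0; running total: 0)
Op 2: C1 write [C1 write: already M (modified), no change] -> [I,M] (invalidations this op: 0; running total: 0)
Op 3: C1 write [C1 write: already M (modified), no change] -> [I,M] (invalidations this op: 0; running total: 0)
Op 4: C1 write [C1 write: already M (modified), no change] -> [I,M] (invalidations this op: 0; running total: 0)
Op 5: C1 read [C1 read: already in M, no change] -> [I,M] (invalidations this op: 0; running total: 0)
Op 6: C0 read [C0 read from I: others=['C1=M'] -> C0=S, others downsized to S] -> [S,S] (invalidations this op: 0; running total: 0)
Op 7: C0 write [C0 write: invalidate ['C1=S'] -> C0=M] -> [M,I] (invalidations this op: 1; running total: 1)
Op 8: C0 read [C0 read: already in M, no change] -> [M,I] (invalidations this op: 0; running total: 1)
Op 9: C1 write [C1 write: invalidate ['C0=M'] -> C1=M] -> [I,M] (invalidations this op: 1; running total: 2)
Op 10: C0 write [C0 write: invalidate ['C1=M'] -> C0=M] -> [M,I] (invalidations this op: 1; running total: 3)
Op 11: C0 write [C0 write: already M (modified), no change] -> [M,I] (invalidations this op: 0; running total: 3)
Op 12: C1 read [C1 read from I: others=['C0=M'] -> C1=S, others downsized to S] -> [S,S] (invalidations this op: 0; running total: 3)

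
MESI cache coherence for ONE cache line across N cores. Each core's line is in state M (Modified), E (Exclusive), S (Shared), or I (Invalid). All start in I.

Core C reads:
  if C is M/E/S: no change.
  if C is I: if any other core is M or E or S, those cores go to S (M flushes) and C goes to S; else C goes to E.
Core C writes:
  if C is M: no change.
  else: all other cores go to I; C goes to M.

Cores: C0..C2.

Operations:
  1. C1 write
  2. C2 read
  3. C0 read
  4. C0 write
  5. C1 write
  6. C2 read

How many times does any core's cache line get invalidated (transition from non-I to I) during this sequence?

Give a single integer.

Answer: 3

Derivation:
Op 1: C1 write [C1 write: invalidate none -> C1=M] -> [I,M,I] (invalidations this op: 0; running total: 0)
Op 2: C2 read [C2 read from I: others=['C1=M'] -> C2=S, others downsized to S] -> [I,S,S] (invalidations this op: 0; running total: 0)
Op 3: C0 read [C0 read from I: others=['C1=S', 'C2=S'] -> C0=S, others downsized to S] -> [S,S,S] (invalidations this op: 0; running total: 0)
Op 4: C0 write [C0 write: invalidate ['C1=S', 'C2=S'] -> C0=M] -> [M,I,I] (invalidations this op: 2; running total: 2)
Op 5: C1 write [C1 write: invalidate ['C0=M'] -> C1=M] -> [I,M,I] (invalidations this op: 1; running total: 3)
Op 6: C2 read [C2 read from I: others=['C1=M'] -> C2=S, others downsized to S] -> [I,S,S] (invalidations this op: 0; running total: 3)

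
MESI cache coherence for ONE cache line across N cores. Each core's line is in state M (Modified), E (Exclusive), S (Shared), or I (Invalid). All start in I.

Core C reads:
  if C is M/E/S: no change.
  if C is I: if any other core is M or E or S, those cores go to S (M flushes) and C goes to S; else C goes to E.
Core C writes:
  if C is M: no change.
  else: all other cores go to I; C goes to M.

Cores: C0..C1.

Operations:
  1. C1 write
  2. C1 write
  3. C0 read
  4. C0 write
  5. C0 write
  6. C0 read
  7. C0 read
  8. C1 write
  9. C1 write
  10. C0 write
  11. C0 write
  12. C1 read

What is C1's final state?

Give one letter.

Answer: S

Derivation:
Op 1: C1 write [C1 write: invalidate none -> C1=M] -> [I,M]
Op 2: C1 write [C1 write: already M (modified), no change] -> [I,M]
Op 3: C0 read [C0 read from I: others=['C1=M'] -> C0=S, others downsized to S] -> [S,S]
Op 4: C0 write [C0 write: invalidate ['C1=S'] -> C0=M] -> [M,I]
Op 5: C0 write [C0 write: already M (modified), no change] -> [M,I]
Op 6: C0 read [C0 read: already in M, no change] -> [M,I]
Op 7: C0 read [C0 read: already in M, no change] -> [M,I]
Op 8: C1 write [C1 write: invalidate ['C0=M'] -> C1=M] -> [I,M]
Op 9: C1 write [C1 write: already M (modified), no change] -> [I,M]
Op 10: C0 write [C0 write: invalidate ['C1=M'] -> C0=M] -> [M,I]
Op 11: C0 write [C0 write: already M (modified), no change] -> [M,I]
Op 12: C1 read [C1 read from I: others=['C0=M'] -> C1=S, others downsized to S] -> [S,S]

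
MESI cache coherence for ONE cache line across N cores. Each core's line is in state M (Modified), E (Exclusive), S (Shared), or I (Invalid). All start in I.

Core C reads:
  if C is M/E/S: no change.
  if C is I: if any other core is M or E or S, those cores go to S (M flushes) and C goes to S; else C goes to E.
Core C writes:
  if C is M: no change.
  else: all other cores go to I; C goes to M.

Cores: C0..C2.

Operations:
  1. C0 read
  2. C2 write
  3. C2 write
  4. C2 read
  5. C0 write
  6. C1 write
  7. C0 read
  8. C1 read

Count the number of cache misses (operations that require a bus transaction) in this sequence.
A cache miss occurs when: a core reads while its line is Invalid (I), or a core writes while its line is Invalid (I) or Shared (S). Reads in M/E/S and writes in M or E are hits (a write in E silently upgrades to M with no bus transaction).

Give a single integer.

Answer: 5

Derivation:
Op 1: C0 read [C0 read from I: no other sharers -> C0=E (exclusive)] -> [E,I,I] [MISS #1: read from I]
Op 2: C2 write [C2 write: invalidate ['C0=E'] -> C2=M] -> [I,I,M] [MISS #2: write from I]
Op 3: C2 write [C2 write: already M (modified), no change] -> [I,I,M] [hit: write from M]
Op 4: C2 read [C2 read: already in M, no change] -> [I,I,M] [hit: read from M]
Op 5: C0 write [C0 write: invalidate ['C2=M'] -> C0=M] -> [M,I,I] [MISS #3: write from I]
Op 6: C1 write [C1 write: invalidate ['C0=M'] -> C1=M] -> [I,M,I] [MISS #4: write from I]
Op 7: C0 read [C0 read from I: others=['C1=M'] -> C0=S, others downsized to S] -> [S,S,I] [MISS #5: read from I]
Op 8: C1 read [C1 read: already in S, no change] -> [S,S,I] [hit: read from S]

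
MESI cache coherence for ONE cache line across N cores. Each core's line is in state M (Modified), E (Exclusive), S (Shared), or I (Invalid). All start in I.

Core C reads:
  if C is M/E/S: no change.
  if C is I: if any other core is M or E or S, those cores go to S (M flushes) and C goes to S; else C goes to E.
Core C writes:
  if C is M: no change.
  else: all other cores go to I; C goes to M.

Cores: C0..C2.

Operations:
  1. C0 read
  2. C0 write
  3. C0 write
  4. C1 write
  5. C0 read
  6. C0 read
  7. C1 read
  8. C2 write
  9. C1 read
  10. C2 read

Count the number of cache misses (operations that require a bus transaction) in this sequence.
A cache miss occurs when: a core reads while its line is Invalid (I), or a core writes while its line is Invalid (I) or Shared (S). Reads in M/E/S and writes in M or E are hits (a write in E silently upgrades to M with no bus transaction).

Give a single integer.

Op 1: C0 read [C0 read from I: no other sharers -> C0=E (exclusive)] -> [E,I,I] [MISS #1: read from I]
Op 2: C0 write [C0 write: invalidate none -> C0=M] -> [M,I,I] [hit: write from E is a silent E->M upgrade, no bus transaction]
Op 3: C0 write [C0 write: already M (modified), no change] -> [M,I,I] [hit: write from M]
Op 4: C1 write [C1 write: invalidate ['C0=M'] -> C1=M] -> [I,M,I] [MISS #2: write from I]
Op 5: C0 read [C0 read from I: others=['C1=M'] -> C0=S, others downsized to S] -> [S,S,I] [MISS #3: read from I]
Op 6: C0 read [C0 read: already in S, no change] -> [S,S,I] [hit: read from S]
Op 7: C1 read [C1 read: already in S, no change] -> [S,S,I] [hit: read from S]
Op 8: C2 write [C2 write: invalidate ['C0=S', 'C1=S'] -> C2=M] -> [I,I,M] [MISS #4: write from I]
Op 9: C1 read [C1 read from I: others=['C2=M'] -> C1=S, others downsized to S] -> [I,S,S] [MISS #5: read from I]
Op 10: C2 read [C2 read: already in S, no change] -> [I,S,S] [hit: read from S]

Answer: 5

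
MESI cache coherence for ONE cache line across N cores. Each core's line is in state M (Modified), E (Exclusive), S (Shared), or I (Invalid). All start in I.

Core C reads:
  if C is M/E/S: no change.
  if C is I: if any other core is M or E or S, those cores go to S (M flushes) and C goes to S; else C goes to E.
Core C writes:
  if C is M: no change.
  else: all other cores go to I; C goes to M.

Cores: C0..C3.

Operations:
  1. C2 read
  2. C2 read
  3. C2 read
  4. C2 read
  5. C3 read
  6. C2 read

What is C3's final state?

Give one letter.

Answer: S

Derivation:
Op 1: C2 read [C2 read from I: no other sharers -> C2=E (exclusive)] -> [I,I,E,I]
Op 2: C2 read [C2 read: already in E, no change] -> [I,I,E,I]
Op 3: C2 read [C2 read: already in E, no change] -> [I,I,E,I]
Op 4: C2 read [C2 read: already in E, no change] -> [I,I,E,I]
Op 5: C3 read [C3 read from I: others=['C2=E'] -> C3=S, others downsized to S] -> [I,I,S,S]
Op 6: C2 read [C2 read: already in S, no change] -> [I,I,S,S]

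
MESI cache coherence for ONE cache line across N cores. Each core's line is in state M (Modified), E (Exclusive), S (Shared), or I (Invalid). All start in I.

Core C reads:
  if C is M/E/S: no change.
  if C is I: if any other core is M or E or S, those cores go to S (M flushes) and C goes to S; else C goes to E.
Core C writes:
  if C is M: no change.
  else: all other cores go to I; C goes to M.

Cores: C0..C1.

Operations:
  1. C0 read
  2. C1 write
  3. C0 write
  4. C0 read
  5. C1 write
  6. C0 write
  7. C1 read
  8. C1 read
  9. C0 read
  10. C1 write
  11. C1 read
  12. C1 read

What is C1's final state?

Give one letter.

Op 1: C0 read [C0 read from I: no other sharers -> C0=E (exclusive)] -> [E,I]
Op 2: C1 write [C1 write: invalidate ['C0=E'] -> C1=M] -> [I,M]
Op 3: C0 write [C0 write: invalidate ['C1=M'] -> C0=M] -> [M,I]
Op 4: C0 read [C0 read: already in M, no change] -> [M,I]
Op 5: C1 write [C1 write: invalidate ['C0=M'] -> C1=M] -> [I,M]
Op 6: C0 write [C0 write: invalidate ['C1=M'] -> C0=M] -> [M,I]
Op 7: C1 read [C1 read from I: others=['C0=M'] -> C1=S, others downsized to S] -> [S,S]
Op 8: C1 read [C1 read: already in S, no change] -> [S,S]
Op 9: C0 read [C0 read: already in S, no change] -> [S,S]
Op 10: C1 write [C1 write: invalidate ['C0=S'] -> C1=M] -> [I,M]
Op 11: C1 read [C1 read: already in M, no change] -> [I,M]
Op 12: C1 read [C1 read: already in M, no change] -> [I,M]

Answer: M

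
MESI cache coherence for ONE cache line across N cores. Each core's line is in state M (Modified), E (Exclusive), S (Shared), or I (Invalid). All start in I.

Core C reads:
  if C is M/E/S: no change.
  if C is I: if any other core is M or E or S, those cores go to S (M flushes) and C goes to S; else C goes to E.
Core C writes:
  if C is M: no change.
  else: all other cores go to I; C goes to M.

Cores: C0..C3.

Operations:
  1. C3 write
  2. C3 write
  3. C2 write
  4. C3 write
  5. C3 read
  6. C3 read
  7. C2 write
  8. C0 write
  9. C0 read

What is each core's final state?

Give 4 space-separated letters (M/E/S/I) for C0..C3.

Answer: M I I I

Derivation:
Op 1: C3 write [C3 write: invalidate none -> C3=M] -> [I,I,I,M]
Op 2: C3 write [C3 write: already M (modified), no change] -> [I,I,I,M]
Op 3: C2 write [C2 write: invalidate ['C3=M'] -> C2=M] -> [I,I,M,I]
Op 4: C3 write [C3 write: invalidate ['C2=M'] -> C3=M] -> [I,I,I,M]
Op 5: C3 read [C3 read: already in M, no change] -> [I,I,I,M]
Op 6: C3 read [C3 read: already in M, no change] -> [I,I,I,M]
Op 7: C2 write [C2 write: invalidate ['C3=M'] -> C2=M] -> [I,I,M,I]
Op 8: C0 write [C0 write: invalidate ['C2=M'] -> C0=M] -> [M,I,I,I]
Op 9: C0 read [C0 read: already in M, no change] -> [M,I,I,I]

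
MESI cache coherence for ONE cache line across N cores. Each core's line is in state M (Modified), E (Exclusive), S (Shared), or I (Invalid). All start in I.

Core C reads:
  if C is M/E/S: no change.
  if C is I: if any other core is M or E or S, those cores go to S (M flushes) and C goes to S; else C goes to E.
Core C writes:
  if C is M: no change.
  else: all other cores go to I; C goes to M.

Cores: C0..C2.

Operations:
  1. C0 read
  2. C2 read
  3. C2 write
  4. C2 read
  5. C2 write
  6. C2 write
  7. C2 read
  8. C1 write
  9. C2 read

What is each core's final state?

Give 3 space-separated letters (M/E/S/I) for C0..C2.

Op 1: C0 read [C0 read from I: no other sharers -> C0=E (exclusive)] -> [E,I,I]
Op 2: C2 read [C2 read from I: others=['C0=E'] -> C2=S, others downsized to S] -> [S,I,S]
Op 3: C2 write [C2 write: invalidate ['C0=S'] -> C2=M] -> [I,I,M]
Op 4: C2 read [C2 read: already in M, no change] -> [I,I,M]
Op 5: C2 write [C2 write: already M (modified), no change] -> [I,I,M]
Op 6: C2 write [C2 write: already M (modified), no change] -> [I,I,M]
Op 7: C2 read [C2 read: already in M, no change] -> [I,I,M]
Op 8: C1 write [C1 write: invalidate ['C2=M'] -> C1=M] -> [I,M,I]
Op 9: C2 read [C2 read from I: others=['C1=M'] -> C2=S, others downsized to S] -> [I,S,S]

Answer: I S S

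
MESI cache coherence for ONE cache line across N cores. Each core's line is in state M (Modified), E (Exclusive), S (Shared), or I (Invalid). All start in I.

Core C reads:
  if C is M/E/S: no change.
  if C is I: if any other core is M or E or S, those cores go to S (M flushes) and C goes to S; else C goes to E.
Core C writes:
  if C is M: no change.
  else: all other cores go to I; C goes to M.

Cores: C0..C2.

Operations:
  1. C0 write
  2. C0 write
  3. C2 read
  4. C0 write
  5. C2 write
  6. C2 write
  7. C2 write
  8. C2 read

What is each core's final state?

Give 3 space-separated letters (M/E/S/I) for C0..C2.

Answer: I I M

Derivation:
Op 1: C0 write [C0 write: invalidate none -> C0=M] -> [M,I,I]
Op 2: C0 write [C0 write: already M (modified), no change] -> [M,I,I]
Op 3: C2 read [C2 read from I: others=['C0=M'] -> C2=S, others downsized to S] -> [S,I,S]
Op 4: C0 write [C0 write: invalidate ['C2=S'] -> C0=M] -> [M,I,I]
Op 5: C2 write [C2 write: invalidate ['C0=M'] -> C2=M] -> [I,I,M]
Op 6: C2 write [C2 write: already M (modified), no change] -> [I,I,M]
Op 7: C2 write [C2 write: already M (modified), no change] -> [I,I,M]
Op 8: C2 read [C2 read: already in M, no change] -> [I,I,M]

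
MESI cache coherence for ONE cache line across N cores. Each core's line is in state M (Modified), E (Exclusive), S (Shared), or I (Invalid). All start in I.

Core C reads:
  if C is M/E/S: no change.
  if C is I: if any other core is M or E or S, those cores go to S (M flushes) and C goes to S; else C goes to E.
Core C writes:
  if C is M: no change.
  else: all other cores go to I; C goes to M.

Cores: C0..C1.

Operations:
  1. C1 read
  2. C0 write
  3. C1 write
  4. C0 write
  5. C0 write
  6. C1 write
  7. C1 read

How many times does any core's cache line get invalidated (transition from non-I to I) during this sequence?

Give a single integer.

Answer: 4

Derivation:
Op 1: C1 read [C1 read from I: no other sharers -> C1=E (exclusive)] -> [I,E] (invalidations this op: 0; running total: 0)
Op 2: C0 write [C0 write: invalidate ['C1=E'] -> C0=M] -> [M,I] (invalidations this op: 1; running total: 1)
Op 3: C1 write [C1 write: invalidate ['C0=M'] -> C1=M] -> [I,M] (invalidations this op: 1; running total: 2)
Op 4: C0 write [C0 write: invalidate ['C1=M'] -> C0=M] -> [M,I] (invalidations this op: 1; running total: 3)
Op 5: C0 write [C0 write: already M (modified), no change] -> [M,I] (invalidations this op: 0; running total: 3)
Op 6: C1 write [C1 write: invalidate ['C0=M'] -> C1=M] -> [I,M] (invalidations this op: 1; running total: 4)
Op 7: C1 read [C1 read: already in M, no change] -> [I,M] (invalidations this op: 0; running total: 4)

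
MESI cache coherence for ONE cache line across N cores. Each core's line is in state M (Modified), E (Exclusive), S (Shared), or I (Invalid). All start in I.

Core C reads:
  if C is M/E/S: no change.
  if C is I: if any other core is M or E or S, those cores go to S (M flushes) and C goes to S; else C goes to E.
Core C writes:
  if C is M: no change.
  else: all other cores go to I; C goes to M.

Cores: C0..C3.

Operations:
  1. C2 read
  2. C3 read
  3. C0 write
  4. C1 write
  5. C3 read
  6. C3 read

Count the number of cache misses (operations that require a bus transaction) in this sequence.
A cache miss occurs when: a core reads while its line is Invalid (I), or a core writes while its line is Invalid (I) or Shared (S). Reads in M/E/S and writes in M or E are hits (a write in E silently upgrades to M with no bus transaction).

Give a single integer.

Answer: 5

Derivation:
Op 1: C2 read [C2 read from I: no other sharers -> C2=E (exclusive)] -> [I,I,E,I] [MISS #1: read from I]
Op 2: C3 read [C3 read from I: others=['C2=E'] -> C3=S, others downsized to S] -> [I,I,S,S] [MISS #2: read from I]
Op 3: C0 write [C0 write: invalidate ['C2=S', 'C3=S'] -> C0=M] -> [M,I,I,I] [MISS #3: write from I]
Op 4: C1 write [C1 write: invalidate ['C0=M'] -> C1=M] -> [I,M,I,I] [MISS #4: write from I]
Op 5: C3 read [C3 read from I: others=['C1=M'] -> C3=S, others downsized to S] -> [I,S,I,S] [MISS #5: read from I]
Op 6: C3 read [C3 read: already in S, no change] -> [I,S,I,S] [hit: read from S]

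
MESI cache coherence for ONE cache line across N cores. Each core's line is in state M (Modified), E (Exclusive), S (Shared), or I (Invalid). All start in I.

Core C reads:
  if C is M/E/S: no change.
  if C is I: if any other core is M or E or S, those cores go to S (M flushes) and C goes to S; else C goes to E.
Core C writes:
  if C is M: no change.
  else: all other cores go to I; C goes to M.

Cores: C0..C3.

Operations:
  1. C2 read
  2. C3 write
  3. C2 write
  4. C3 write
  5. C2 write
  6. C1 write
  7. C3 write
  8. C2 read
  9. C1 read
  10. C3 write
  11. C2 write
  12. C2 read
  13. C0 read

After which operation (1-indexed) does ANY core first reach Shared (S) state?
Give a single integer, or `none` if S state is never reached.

Answer: 8

Derivation:
Op 1: C2 read [C2 read from I: no other sharers -> C2=E (exclusive)] -> [I,I,E,I]
Op 2: C3 write [C3 write: invalidate ['C2=E'] -> C3=M] -> [I,I,I,M]
Op 3: C2 write [C2 write: invalidate ['C3=M'] -> C2=M] -> [I,I,M,I]
Op 4: C3 write [C3 write: invalidate ['C2=M'] -> C3=M] -> [I,I,I,M]
Op 5: C2 write [C2 write: invalidate ['C3=M'] -> C2=M] -> [I,I,M,I]
Op 6: C1 write [C1 write: invalidate ['C2=M'] -> C1=M] -> [I,M,I,I]
Op 7: C3 write [C3 write: invalidate ['C1=M'] -> C3=M] -> [I,I,I,M]
Op 8: C2 read [C2 read from I: others=['C3=M'] -> C2=S, others downsized to S] -> [I,I,S,S]
  -> First S state at op 8; remaining ops need not be traced.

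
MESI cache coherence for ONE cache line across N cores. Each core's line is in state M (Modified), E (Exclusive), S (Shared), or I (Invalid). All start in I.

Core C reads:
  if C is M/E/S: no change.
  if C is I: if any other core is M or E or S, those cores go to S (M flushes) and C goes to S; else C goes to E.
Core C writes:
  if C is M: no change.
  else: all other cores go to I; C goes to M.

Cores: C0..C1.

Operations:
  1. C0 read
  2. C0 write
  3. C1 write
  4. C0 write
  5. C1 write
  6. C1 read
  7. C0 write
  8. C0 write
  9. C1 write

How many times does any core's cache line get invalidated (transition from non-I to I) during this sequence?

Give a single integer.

Op 1: C0 read [C0 read from I: no other sharers -> C0=E (exclusive)] -> [E,I] (invalidations this op: 0; running total: 0)
Op 2: C0 write [C0 write: invalidate none -> C0=M] -> [M,I] (invalidations this op: 0; running total: 0)
Op 3: C1 write [C1 write: invalidate ['C0=M'] -> C1=M] -> [I,M] (invalidations this op: 1; running total: 1)
Op 4: C0 write [C0 write: invalidate ['C1=M'] -> C0=M] -> [M,I] (invalidations this op: 1; running total: 2)
Op 5: C1 write [C1 write: invalidate ['C0=M'] -> C1=M] -> [I,M] (invalidations this op: 1; running total: 3)
Op 6: C1 read [C1 read: already in M, no change] -> [I,M] (invalidations this op: 0; running total: 3)
Op 7: C0 write [C0 write: invalidate ['C1=M'] -> C0=M] -> [M,I] (invalidations this op: 1; running total: 4)
Op 8: C0 write [C0 write: already M (modified), no change] -> [M,I] (invalidations this op: 0; running total: 4)
Op 9: C1 write [C1 write: invalidate ['C0=M'] -> C1=M] -> [I,M] (invalidations this op: 1; running total: 5)

Answer: 5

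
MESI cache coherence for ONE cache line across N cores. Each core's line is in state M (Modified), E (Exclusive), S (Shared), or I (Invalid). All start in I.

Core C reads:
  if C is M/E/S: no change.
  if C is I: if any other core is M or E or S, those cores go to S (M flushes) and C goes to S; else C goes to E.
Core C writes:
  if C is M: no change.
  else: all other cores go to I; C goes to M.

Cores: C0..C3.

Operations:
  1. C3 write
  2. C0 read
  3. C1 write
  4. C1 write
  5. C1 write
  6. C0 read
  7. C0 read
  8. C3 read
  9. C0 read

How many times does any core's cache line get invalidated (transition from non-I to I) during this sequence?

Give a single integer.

Op 1: C3 write [C3 write: invalidate none -> C3=M] -> [I,I,I,M] (invalidations this op: 0; running total: 0)
Op 2: C0 read [C0 read from I: others=['C3=M'] -> C0=S, others downsized to S] -> [S,I,I,S] (invalidations this op: 0; running total: 0)
Op 3: C1 write [C1 write: invalidate ['C0=S', 'C3=S'] -> C1=M] -> [I,M,I,I] (invalidations this op: 2; running total: 2)
Op 4: C1 write [C1 write: already M (modified), no change] -> [I,M,I,I] (invalidations this op: 0; running total: 2)
Op 5: C1 write [C1 write: already M (modified), no change] -> [I,M,I,I] (invalidations this op: 0; running total: 2)
Op 6: C0 read [C0 read from I: others=['C1=M'] -> C0=S, others downsized to S] -> [S,S,I,I] (invalidations this op: 0; running total: 2)
Op 7: C0 read [C0 read: already in S, no change] -> [S,S,I,I] (invalidations this op: 0; running total: 2)
Op 8: C3 read [C3 read from I: others=['C0=S', 'C1=S'] -> C3=S, others downsized to S] -> [S,S,I,S] (invalidations this op: 0; running total: 2)
Op 9: C0 read [C0 read: already in S, no change] -> [S,S,I,S] (invalidations this op: 0; running total: 2)

Answer: 2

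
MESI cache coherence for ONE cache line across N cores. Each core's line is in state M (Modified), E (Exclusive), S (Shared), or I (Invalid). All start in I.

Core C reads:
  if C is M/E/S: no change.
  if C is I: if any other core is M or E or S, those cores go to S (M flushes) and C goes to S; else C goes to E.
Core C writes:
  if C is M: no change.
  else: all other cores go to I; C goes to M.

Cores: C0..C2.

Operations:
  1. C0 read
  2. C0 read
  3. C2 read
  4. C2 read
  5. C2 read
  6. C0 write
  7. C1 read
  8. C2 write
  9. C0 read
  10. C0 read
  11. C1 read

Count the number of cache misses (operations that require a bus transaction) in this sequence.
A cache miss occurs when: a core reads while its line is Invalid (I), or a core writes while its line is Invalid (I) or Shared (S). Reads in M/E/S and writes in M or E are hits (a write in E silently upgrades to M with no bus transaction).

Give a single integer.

Answer: 7

Derivation:
Op 1: C0 read [C0 read from I: no other sharers -> C0=E (exclusive)] -> [E,I,I] [MISS #1: read from I]
Op 2: C0 read [C0 read: already in E, no change] -> [E,I,I] [hit: read from E]
Op 3: C2 read [C2 read from I: others=['C0=E'] -> C2=S, others downsized to S] -> [S,I,S] [MISS #2: read from I]
Op 4: C2 read [C2 read: already in S, no change] -> [S,I,S] [hit: read from S]
Op 5: C2 read [C2 read: already in S, no change] -> [S,I,S] [hit: read from S]
Op 6: C0 write [C0 write: invalidate ['C2=S'] -> C0=M] -> [M,I,I] [MISS #3: write from S]
Op 7: C1 read [C1 read from I: others=['C0=M'] -> C1=S, others downsized to S] -> [S,S,I] [MISS #4: read from I]
Op 8: C2 write [C2 write: invalidate ['C0=S', 'C1=S'] -> C2=M] -> [I,I,M] [MISS #5: write from I]
Op 9: C0 read [C0 read from I: others=['C2=M'] -> C0=S, others downsized to S] -> [S,I,S] [MISS #6: read from I]
Op 10: C0 read [C0 read: already in S, no change] -> [S,I,S] [hit: read from S]
Op 11: C1 read [C1 read from I: others=['C0=S', 'C2=S'] -> C1=S, others downsized to S] -> [S,S,S] [MISS #7: read from I]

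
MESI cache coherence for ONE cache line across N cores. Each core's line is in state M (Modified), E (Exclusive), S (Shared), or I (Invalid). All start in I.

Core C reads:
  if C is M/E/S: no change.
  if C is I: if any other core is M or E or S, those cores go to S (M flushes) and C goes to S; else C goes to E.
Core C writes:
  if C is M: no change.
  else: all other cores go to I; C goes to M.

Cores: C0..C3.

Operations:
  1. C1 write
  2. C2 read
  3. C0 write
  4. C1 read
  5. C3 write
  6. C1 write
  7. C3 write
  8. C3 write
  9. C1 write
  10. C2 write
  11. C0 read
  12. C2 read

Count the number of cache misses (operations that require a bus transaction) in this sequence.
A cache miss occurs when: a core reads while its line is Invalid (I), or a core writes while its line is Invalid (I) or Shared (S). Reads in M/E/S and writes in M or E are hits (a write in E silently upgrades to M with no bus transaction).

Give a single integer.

Op 1: C1 write [C1 write: invalidate none -> C1=M] -> [I,M,I,I] [MISS #1: write from I]
Op 2: C2 read [C2 read from I: others=['C1=M'] -> C2=S, others downsized to S] -> [I,S,S,I] [MISS #2: read from I]
Op 3: C0 write [C0 write: invalidate ['C1=S', 'C2=S'] -> C0=M] -> [M,I,I,I] [MISS #3: write from I]
Op 4: C1 read [C1 read from I: others=['C0=M'] -> C1=S, others downsized to S] -> [S,S,I,I] [MISS #4: read from I]
Op 5: C3 write [C3 write: invalidate ['C0=S', 'C1=S'] -> C3=M] -> [I,I,I,M] [MISS #5: write from I]
Op 6: C1 write [C1 write: invalidate ['C3=M'] -> C1=M] -> [I,M,I,I] [MISS #6: write from I]
Op 7: C3 write [C3 write: invalidate ['C1=M'] -> C3=M] -> [I,I,I,M] [MISS #7: write from I]
Op 8: C3 write [C3 write: already M (modified), no change] -> [I,I,I,M] [hit: write from M]
Op 9: C1 write [C1 write: invalidate ['C3=M'] -> C1=M] -> [I,M,I,I] [MISS #8: write from I]
Op 10: C2 write [C2 write: invalidate ['C1=M'] -> C2=M] -> [I,I,M,I] [MISS #9: write from I]
Op 11: C0 read [C0 read from I: others=['C2=M'] -> C0=S, others downsized to S] -> [S,I,S,I] [MISS #10: read from I]
Op 12: C2 read [C2 read: already in S, no change] -> [S,I,S,I] [hit: read from S]

Answer: 10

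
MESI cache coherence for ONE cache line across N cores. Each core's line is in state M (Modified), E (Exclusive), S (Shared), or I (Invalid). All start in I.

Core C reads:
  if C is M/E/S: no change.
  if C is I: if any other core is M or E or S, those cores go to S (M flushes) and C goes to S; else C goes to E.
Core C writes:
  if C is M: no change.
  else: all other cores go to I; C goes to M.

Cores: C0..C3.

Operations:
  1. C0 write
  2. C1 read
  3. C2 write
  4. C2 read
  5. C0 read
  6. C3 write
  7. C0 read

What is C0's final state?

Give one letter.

Answer: S

Derivation:
Op 1: C0 write [C0 write: invalidate none -> C0=M] -> [M,I,I,I]
Op 2: C1 read [C1 read from I: others=['C0=M'] -> C1=S, others downsized to S] -> [S,S,I,I]
Op 3: C2 write [C2 write: invalidate ['C0=S', 'C1=S'] -> C2=M] -> [I,I,M,I]
Op 4: C2 read [C2 read: already in M, no change] -> [I,I,M,I]
Op 5: C0 read [C0 read from I: others=['C2=M'] -> C0=S, others downsized to S] -> [S,I,S,I]
Op 6: C3 write [C3 write: invalidate ['C0=S', 'C2=S'] -> C3=M] -> [I,I,I,M]
Op 7: C0 read [C0 read from I: others=['C3=M'] -> C0=S, others downsized to S] -> [S,I,I,S]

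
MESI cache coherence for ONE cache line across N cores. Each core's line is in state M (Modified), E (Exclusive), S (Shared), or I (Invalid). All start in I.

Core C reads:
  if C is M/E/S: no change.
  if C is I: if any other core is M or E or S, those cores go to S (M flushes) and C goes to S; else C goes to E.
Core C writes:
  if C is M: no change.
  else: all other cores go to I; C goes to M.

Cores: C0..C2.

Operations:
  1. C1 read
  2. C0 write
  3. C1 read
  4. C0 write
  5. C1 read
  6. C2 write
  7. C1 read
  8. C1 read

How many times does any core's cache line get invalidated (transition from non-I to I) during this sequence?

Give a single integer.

Op 1: C1 read [C1 read from I: no other sharers -> C1=E (exclusive)] -> [I,E,I] (invalidations this op: 0; running total: 0)
Op 2: C0 write [C0 write: invalidate ['C1=E'] -> C0=M] -> [M,I,I] (invalidations this op: 1; running total: 1)
Op 3: C1 read [C1 read from I: others=['C0=M'] -> C1=S, others downsized to S] -> [S,S,I] (invalidations this op: 0; running total: 1)
Op 4: C0 write [C0 write: invalidate ['C1=S'] -> C0=M] -> [M,I,I] (invalidations this op: 1; running total: 2)
Op 5: C1 read [C1 read from I: others=['C0=M'] -> C1=S, others downsized to S] -> [S,S,I] (invalidations this op: 0; running total: 2)
Op 6: C2 write [C2 write: invalidate ['C0=S', 'C1=S'] -> C2=M] -> [I,I,M] (invalidations this op: 2; running total: 4)
Op 7: C1 read [C1 read from I: others=['C2=M'] -> C1=S, others downsized to S] -> [I,S,S] (invalidations this op: 0; running total: 4)
Op 8: C1 read [C1 read: already in S, no change] -> [I,S,S] (invalidations this op: 0; running total: 4)

Answer: 4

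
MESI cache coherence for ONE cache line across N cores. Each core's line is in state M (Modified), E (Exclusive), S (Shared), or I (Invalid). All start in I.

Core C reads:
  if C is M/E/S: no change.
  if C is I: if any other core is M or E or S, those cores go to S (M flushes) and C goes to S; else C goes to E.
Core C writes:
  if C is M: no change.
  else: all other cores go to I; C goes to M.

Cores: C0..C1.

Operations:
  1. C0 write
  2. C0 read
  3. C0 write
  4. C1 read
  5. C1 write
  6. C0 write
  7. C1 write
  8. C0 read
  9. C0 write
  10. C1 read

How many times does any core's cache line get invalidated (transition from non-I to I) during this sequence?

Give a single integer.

Op 1: C0 write [C0 write: invalidate none -> C0=M] -> [M,I] (invalidations this op: 0; running total: 0)
Op 2: C0 read [C0 read: already in M, no change] -> [M,I] (invalidations this op: 0; running total: 0)
Op 3: C0 write [C0 write: already M (modified), no change] -> [M,I] (invalidations this op: 0; running total: 0)
Op 4: C1 read [C1 read from I: others=['C0=M'] -> C1=S, others downsized to S] -> [S,S] (invalidations this op: 0; running total: 0)
Op 5: C1 write [C1 write: invalidate ['C0=S'] -> C1=M] -> [I,M] (invalidations this op: 1; running total: 1)
Op 6: C0 write [C0 write: invalidate ['C1=M'] -> C0=M] -> [M,I] (invalidations this op: 1; running total: 2)
Op 7: C1 write [C1 write: invalidate ['C0=M'] -> C1=M] -> [I,M] (invalidations this op: 1; running total: 3)
Op 8: C0 read [C0 read from I: others=['C1=M'] -> C0=S, others downsized to S] -> [S,S] (invalidations this op: 0; running total: 3)
Op 9: C0 write [C0 write: invalidate ['C1=S'] -> C0=M] -> [M,I] (invalidations this op: 1; running total: 4)
Op 10: C1 read [C1 read from I: others=['C0=M'] -> C1=S, others downsized to S] -> [S,S] (invalidations this op: 0; running total: 4)

Answer: 4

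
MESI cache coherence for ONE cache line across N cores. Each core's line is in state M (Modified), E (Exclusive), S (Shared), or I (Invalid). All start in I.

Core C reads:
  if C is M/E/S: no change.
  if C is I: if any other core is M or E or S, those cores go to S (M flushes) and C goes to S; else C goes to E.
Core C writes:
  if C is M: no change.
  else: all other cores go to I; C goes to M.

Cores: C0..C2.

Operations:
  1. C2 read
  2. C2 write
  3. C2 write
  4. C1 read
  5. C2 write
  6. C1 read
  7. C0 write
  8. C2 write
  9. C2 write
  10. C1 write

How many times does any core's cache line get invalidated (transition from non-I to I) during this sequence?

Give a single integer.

Answer: 5

Derivation:
Op 1: C2 read [C2 read from I: no other sharers -> C2=E (exclusive)] -> [I,I,E] (invalidations this op: 0; running total: 0)
Op 2: C2 write [C2 write: invalidate none -> C2=M] -> [I,I,M] (invalidations this op: 0; running total: 0)
Op 3: C2 write [C2 write: already M (modified), no change] -> [I,I,M] (invalidations this op: 0; running total: 0)
Op 4: C1 read [C1 read from I: others=['C2=M'] -> C1=S, others downsized to S] -> [I,S,S] (invalidations this op: 0; running total: 0)
Op 5: C2 write [C2 write: invalidate ['C1=S'] -> C2=M] -> [I,I,M] (invalidations this op: 1; running total: 1)
Op 6: C1 read [C1 read from I: others=['C2=M'] -> C1=S, others downsized to S] -> [I,S,S] (invalidations this op: 0; running total: 1)
Op 7: C0 write [C0 write: invalidate ['C1=S', 'C2=S'] -> C0=M] -> [M,I,I] (invalidations this op: 2; running total: 3)
Op 8: C2 write [C2 write: invalidate ['C0=M'] -> C2=M] -> [I,I,M] (invalidations this op: 1; running total: 4)
Op 9: C2 write [C2 write: already M (modified), no change] -> [I,I,M] (invalidations this op: 0; running total: 4)
Op 10: C1 write [C1 write: invalidate ['C2=M'] -> C1=M] -> [I,M,I] (invalidations this op: 1; running total: 5)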